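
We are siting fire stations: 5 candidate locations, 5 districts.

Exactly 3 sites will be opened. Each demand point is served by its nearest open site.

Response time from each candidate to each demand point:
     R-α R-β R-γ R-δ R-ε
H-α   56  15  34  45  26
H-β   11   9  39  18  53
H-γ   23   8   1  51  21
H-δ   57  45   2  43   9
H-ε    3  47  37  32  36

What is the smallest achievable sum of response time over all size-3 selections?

41

Open {H-β, H-δ, H-ε}.
  R-α→H-ε 3, R-β→H-β 9, R-γ→H-δ 2, R-δ→H-β 18, R-ε→H-δ 9  ⇒ total 41.
Compare {H-β, H-γ, H-δ}: total 47.
Compare {H-α, H-β, H-δ}: total 49.
No size-3 selection does better; minimum is 41.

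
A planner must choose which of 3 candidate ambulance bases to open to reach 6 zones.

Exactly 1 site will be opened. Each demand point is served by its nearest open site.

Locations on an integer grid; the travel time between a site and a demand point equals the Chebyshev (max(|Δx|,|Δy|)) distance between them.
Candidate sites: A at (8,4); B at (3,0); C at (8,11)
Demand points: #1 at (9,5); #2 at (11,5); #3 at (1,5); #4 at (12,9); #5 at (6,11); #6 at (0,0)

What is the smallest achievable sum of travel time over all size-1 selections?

Open {A}.
  #1→A 1, #2→A 3, #3→A 7, #4→A 5, #5→A 7, #6→A 8  ⇒ total 31.
Compare {C}: total 36.
Compare {B}: total 42.

31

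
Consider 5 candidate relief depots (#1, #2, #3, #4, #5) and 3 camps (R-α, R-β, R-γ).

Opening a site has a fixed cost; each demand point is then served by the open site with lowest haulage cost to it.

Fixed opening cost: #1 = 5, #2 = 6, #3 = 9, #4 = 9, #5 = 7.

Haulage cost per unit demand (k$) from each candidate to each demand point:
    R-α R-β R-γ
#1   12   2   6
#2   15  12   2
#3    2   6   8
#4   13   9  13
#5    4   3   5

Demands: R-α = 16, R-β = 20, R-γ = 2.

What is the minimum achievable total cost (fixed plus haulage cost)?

Open {#1, #2, #3}: assign each demand point to its cheapest open site.
  R-α→#3 16×2=32, R-β→#1 20×2=40, R-γ→#2 2×2=4
  haulage cost 76, fixed 20 → total 96.
Compare {#1, #3}: haulage cost 84 + fixed 14 = 98.
Compare {#1, #3, #5}: haulage cost 82 + fixed 21 = 103.
Compare {#1, #2, #3, #5}: haulage cost 76 + fixed 27 = 103.
All other subsets cost ≥ 98. Minimum total cost: 96.

96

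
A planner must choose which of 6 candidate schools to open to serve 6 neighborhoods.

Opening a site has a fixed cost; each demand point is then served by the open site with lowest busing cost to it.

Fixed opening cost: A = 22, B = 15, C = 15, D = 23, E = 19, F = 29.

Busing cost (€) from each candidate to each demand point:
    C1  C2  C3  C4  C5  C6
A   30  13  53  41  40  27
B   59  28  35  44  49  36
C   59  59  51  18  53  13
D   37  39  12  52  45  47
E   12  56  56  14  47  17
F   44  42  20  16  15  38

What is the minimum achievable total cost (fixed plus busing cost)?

161

Open {A, E, F}: assign each demand point to its cheapest open site.
  C1→E 12, C2→A 13, C3→F 20, C4→E 14, C5→F 15, C6→E 17
  busing cost 91, fixed 70 → total 161.
Compare {E, F}: busing cost 120 + fixed 48 = 168.
Compare {B, E, F}: busing cost 106 + fixed 63 = 169.
Compare {A, F}: busing cost 121 + fixed 51 = 172.
All other subsets cost ≥ 168. Minimum total cost: 161.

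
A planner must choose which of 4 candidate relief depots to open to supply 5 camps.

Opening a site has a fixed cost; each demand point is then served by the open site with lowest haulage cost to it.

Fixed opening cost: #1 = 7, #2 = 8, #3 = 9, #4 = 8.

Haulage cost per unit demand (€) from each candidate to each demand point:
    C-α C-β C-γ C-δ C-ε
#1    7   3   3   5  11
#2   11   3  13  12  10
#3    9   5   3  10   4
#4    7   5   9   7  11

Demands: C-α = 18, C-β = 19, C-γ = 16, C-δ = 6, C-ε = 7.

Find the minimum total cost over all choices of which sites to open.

305

Open {#1, #3}: assign each demand point to its cheapest open site.
  C-α→#1 18×7=126, C-β→#1 19×3=57, C-γ→#1 16×3=48, C-δ→#1 6×5=30, C-ε→#3 7×4=28
  haulage cost 289, fixed 16 → total 305.
Compare {#1, #2, #3}: haulage cost 289 + fixed 24 = 313.
Compare {#1, #3, #4}: haulage cost 289 + fixed 24 = 313.
Compare {#1, #2, #3, #4}: haulage cost 289 + fixed 32 = 321.
All other subsets cost ≥ 313. Minimum total cost: 305.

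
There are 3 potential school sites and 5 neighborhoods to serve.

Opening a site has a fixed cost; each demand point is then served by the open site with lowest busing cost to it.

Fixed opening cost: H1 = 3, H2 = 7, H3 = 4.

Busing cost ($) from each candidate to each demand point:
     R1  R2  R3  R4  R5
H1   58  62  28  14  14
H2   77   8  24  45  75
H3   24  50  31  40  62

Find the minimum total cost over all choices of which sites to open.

Open {H1, H2, H3}: assign each demand point to its cheapest open site.
  R1→H3 24, R2→H2 8, R3→H2 24, R4→H1 14, R5→H1 14
  busing cost 84, fixed 14 → total 98.
Compare {H1, H2}: busing cost 118 + fixed 10 = 128.
Compare {H1, H3}: busing cost 130 + fixed 7 = 137.
Compare {H2, H3}: busing cost 158 + fixed 11 = 169.
All other subsets cost ≥ 128. Minimum total cost: 98.

98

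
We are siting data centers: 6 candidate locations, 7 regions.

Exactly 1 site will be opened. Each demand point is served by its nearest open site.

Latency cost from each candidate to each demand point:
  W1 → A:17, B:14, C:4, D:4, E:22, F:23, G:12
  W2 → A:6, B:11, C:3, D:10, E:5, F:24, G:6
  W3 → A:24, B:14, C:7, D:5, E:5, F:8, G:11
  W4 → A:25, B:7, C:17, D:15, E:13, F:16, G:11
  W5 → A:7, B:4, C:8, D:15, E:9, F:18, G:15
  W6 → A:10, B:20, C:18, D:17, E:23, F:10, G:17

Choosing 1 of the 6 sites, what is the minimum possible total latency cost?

Open {W2}.
  A→W2 6, B→W2 11, C→W2 3, D→W2 10, E→W2 5, F→W2 24, G→W2 6  ⇒ total 65.
Compare {W3}: total 74.
Compare {W5}: total 76.
No size-1 selection does better; minimum is 65.

65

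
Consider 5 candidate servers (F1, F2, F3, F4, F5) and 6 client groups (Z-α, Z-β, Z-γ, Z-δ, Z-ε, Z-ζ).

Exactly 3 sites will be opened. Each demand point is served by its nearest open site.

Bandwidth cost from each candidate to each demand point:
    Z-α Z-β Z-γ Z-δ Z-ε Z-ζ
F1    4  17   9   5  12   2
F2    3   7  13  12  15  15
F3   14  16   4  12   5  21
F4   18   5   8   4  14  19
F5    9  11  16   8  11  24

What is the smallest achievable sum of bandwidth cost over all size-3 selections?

24

Open {F1, F3, F4}.
  Z-α→F1 4, Z-β→F4 5, Z-γ→F3 4, Z-δ→F4 4, Z-ε→F3 5, Z-ζ→F1 2  ⇒ total 24.
Compare {F1, F2, F3}: total 26.
Compare {F1, F3, F5}: total 31.
No size-3 selection does better; minimum is 24.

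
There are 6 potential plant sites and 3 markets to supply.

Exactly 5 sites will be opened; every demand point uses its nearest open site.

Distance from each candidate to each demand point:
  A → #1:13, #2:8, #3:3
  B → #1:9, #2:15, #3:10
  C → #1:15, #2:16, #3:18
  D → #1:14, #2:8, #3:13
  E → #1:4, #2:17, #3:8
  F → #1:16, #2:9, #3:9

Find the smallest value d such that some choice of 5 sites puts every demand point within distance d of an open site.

8

Open {A, B, C, D, E}.
  Farthest demand point is #2 at distance 8 (to A); all others are ≤ 8.
With {A, B, C, E, F} the worst case is 8.
With {A, B, D, E, F} the worst case is 8.
No size-5 selection achieves below 8.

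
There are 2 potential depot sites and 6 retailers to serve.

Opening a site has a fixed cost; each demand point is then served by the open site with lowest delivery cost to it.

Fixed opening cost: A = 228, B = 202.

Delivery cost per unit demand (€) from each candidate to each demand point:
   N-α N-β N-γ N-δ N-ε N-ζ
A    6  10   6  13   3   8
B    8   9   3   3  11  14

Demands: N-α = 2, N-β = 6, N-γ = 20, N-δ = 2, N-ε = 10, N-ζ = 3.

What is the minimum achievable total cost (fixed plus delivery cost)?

Open {B}: assign each demand point to its cheapest open site.
  N-α→B 2×8=16, N-β→B 6×9=54, N-γ→B 20×3=60, N-δ→B 2×3=6, N-ε→B 10×11=110, N-ζ→B 3×14=42
  delivery cost 288, fixed 202 → total 490.
Compare {A}: delivery cost 272 + fixed 228 = 500.
Compare {A, B}: delivery cost 186 + fixed 430 = 616.

490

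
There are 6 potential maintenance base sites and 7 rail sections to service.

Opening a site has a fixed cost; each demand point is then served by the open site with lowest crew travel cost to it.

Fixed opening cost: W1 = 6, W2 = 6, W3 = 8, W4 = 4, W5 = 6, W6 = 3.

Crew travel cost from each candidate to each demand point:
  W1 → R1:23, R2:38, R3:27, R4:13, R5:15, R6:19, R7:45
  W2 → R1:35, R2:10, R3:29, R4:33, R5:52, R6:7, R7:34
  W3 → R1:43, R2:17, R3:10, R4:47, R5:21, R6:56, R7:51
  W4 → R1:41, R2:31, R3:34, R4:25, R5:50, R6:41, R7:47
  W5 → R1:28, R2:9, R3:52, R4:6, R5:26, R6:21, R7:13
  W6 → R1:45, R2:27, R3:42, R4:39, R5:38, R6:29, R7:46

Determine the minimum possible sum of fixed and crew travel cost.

Open {W1, W2, W3, W5}: assign each demand point to its cheapest open site.
  R1→W1 23, R2→W5 9, R3→W3 10, R4→W5 6, R5→W1 15, R6→W2 7, R7→W5 13
  crew travel cost 83, fixed 26 → total 109.
Compare {W1, W2, W3, W5, W6}: crew travel cost 83 + fixed 29 = 112.
Compare {W1, W2, W3, W4, W5}: crew travel cost 83 + fixed 30 = 113.
Compare {W2, W3, W5}: crew travel cost 94 + fixed 20 = 114.
All other subsets cost ≥ 112. Minimum total cost: 109.

109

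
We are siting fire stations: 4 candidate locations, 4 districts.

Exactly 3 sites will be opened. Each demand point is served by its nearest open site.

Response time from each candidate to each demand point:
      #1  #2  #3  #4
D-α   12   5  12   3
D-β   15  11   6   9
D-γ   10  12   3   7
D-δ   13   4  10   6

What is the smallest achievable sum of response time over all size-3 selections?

Open {D-α, D-γ, D-δ}.
  #1→D-γ 10, #2→D-δ 4, #3→D-γ 3, #4→D-α 3  ⇒ total 20.
Compare {D-α, D-β, D-γ}: total 21.
Compare {D-β, D-γ, D-δ}: total 23.
No size-3 selection does better; minimum is 20.

20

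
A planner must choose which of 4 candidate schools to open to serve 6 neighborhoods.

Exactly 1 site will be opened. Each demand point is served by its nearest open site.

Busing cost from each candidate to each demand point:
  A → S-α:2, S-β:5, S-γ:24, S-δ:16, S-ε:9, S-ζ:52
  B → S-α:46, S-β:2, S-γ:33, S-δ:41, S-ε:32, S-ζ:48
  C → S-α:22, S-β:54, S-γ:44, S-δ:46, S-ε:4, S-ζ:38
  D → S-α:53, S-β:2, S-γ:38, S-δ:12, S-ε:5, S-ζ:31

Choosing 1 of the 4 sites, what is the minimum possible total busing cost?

Open {A}.
  S-α→A 2, S-β→A 5, S-γ→A 24, S-δ→A 16, S-ε→A 9, S-ζ→A 52  ⇒ total 108.
Compare {D}: total 141.
Compare {B}: total 202.
No size-1 selection does better; minimum is 108.

108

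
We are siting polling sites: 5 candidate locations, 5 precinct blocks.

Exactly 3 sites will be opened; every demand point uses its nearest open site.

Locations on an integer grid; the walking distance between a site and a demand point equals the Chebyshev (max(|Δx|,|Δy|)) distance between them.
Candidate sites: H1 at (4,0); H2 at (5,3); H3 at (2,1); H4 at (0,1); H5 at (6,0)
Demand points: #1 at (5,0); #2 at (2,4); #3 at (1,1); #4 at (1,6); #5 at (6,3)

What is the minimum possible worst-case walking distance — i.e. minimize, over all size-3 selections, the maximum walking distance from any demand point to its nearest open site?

4

Open {H1, H2, H3}.
  Farthest demand point is #4 at walking distance 4 (to H2); all others are ≤ 4.
With {H1, H2, H4} the worst case is 4.
With {H1, H2, H5} the worst case is 4.
No size-3 selection achieves below 4.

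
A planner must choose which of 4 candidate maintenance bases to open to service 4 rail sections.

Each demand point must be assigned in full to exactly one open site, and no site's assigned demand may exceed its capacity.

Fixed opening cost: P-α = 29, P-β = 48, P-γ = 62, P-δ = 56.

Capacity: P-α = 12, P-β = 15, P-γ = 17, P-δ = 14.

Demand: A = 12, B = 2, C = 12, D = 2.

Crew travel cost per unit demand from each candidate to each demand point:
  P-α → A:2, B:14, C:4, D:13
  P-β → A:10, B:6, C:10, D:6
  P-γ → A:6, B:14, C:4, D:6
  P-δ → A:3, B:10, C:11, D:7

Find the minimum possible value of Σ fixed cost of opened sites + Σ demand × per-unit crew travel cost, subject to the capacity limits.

203

Open {P-α, P-γ}; cheapest assignment that respects the capacities:
  P-α (cap 12, load 12): A — cost 12×2 = 24
  P-γ (cap 17, load 16): B, C, D — cost 2×14 + 12×4 + 2×6 = 88
  Shipping 112, fixed 91 → total 203.
  Any other capacity-feasible assignment to {P-α, P-γ} ships for at least 112.
Compare {P-γ, P-δ}: its best feasible assignment gives total 234.
Compare {P-α, P-β, P-γ}: its best feasible assignment gives total 235.
Every other set of open sites that can feasibly serve all demand totals ≥ 234 even under its best assignment. Minimum: 203.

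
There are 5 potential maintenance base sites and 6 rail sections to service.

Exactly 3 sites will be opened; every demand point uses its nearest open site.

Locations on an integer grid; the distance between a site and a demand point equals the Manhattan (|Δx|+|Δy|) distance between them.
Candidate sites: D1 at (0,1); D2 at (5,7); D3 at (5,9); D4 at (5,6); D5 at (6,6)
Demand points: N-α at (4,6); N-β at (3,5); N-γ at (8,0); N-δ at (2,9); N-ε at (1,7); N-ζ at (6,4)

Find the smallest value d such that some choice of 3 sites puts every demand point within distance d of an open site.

Open {D1, D2, D5}.
  Farthest demand point is N-γ at distance 8 (to D5); all others are ≤ 8.
With {D1, D3, D5} the worst case is 8.
With {D1, D4, D5} the worst case is 8.
No size-3 selection achieves below 8.

8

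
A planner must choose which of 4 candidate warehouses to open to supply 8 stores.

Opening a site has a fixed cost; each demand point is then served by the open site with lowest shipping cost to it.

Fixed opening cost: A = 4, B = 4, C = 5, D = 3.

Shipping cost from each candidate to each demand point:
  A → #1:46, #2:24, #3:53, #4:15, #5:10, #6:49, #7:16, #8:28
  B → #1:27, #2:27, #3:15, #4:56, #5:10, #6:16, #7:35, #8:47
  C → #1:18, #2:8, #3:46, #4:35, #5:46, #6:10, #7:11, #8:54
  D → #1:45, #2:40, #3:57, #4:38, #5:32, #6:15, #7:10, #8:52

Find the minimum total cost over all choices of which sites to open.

128

Open {A, B, C}: assign each demand point to its cheapest open site.
  #1→C 18, #2→C 8, #3→B 15, #4→A 15, #5→A 10, #6→C 10, #7→C 11, #8→A 28
  shipping cost 115, fixed 13 → total 128.
Compare {A, B, C, D}: shipping cost 114 + fixed 16 = 130.
Compare {A, C}: shipping cost 146 + fixed 9 = 155.
Compare {A, B, D}: shipping cost 144 + fixed 11 = 155.
All other subsets cost ≥ 130. Minimum total cost: 128.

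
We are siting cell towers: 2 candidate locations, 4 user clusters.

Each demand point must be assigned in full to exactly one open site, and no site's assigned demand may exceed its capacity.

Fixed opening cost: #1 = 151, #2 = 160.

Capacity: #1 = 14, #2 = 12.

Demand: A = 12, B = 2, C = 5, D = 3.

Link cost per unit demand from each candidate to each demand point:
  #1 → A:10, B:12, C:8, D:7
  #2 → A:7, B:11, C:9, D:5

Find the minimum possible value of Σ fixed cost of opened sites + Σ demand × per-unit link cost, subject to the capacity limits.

Open {#1, #2}; cheapest assignment that respects the capacities:
  #1 (cap 14, load 10): B, C, D — cost 2×12 + 5×8 + 3×7 = 85
  #2 (cap 12, load 12): A — cost 12×7 = 84
  Shipping 169, fixed 311 → total 480.
  Any other capacity-feasible assignment to {#1, #2} ships for at least 169.
Total demand is 22 and no other set of sites has combined capacity ≥ 22, so {#1, #2} is the only feasible choice of open sites. Minimum: 480.

480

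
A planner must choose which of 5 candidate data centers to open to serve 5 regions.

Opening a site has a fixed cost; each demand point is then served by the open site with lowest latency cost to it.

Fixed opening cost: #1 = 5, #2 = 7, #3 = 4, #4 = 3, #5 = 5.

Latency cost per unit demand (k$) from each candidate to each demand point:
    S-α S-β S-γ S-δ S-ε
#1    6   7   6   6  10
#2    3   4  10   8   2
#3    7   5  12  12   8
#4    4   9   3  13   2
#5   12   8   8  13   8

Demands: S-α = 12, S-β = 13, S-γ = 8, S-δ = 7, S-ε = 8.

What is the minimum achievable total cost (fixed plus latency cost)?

Open {#1, #2, #4}: assign each demand point to its cheapest open site.
  S-α→#2 12×3=36, S-β→#2 13×4=52, S-γ→#4 8×3=24, S-δ→#1 7×6=42, S-ε→#2 8×2=16
  latency cost 170, fixed 15 → total 185.
Compare {#1, #2, #3, #4}: latency cost 170 + fixed 19 = 189.
Compare {#1, #2, #4, #5}: latency cost 170 + fixed 20 = 190.
Compare {#2, #4}: latency cost 184 + fixed 10 = 194.
All other subsets cost ≥ 189. Minimum total cost: 185.

185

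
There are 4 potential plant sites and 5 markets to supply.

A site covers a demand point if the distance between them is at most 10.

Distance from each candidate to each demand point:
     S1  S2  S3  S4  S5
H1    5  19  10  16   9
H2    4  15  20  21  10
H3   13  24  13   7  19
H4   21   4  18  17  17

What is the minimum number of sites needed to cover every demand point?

Coverage sets (demand points within 10 of each site):
  H1: {S1, S3, S5}
  H2: {S1, S5}
  H3: {S4}
  H4: {S2}
No 2 sites suffice: every size-2 union leaves at least one demand point uncovered.
But {H1, H3, H4} covers everything, so the minimum is 3.

3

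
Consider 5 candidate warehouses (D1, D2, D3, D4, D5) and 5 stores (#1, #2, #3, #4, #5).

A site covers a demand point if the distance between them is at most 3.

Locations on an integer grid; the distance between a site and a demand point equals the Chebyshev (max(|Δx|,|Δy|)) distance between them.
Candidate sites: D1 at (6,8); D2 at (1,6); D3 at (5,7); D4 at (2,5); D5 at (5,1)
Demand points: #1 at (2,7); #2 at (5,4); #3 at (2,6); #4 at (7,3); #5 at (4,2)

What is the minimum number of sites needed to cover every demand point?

Coverage sets (demand points within 3 of each site):
  D1: {}
  D2: {#1, #3}
  D3: {#1, #2, #3}
  D4: {#1, #2, #3, #5}
  D5: {#2, #4, #5}
No single site covers all 5 demand points.
But {D2, D5} covers everything, so the minimum is 2.

2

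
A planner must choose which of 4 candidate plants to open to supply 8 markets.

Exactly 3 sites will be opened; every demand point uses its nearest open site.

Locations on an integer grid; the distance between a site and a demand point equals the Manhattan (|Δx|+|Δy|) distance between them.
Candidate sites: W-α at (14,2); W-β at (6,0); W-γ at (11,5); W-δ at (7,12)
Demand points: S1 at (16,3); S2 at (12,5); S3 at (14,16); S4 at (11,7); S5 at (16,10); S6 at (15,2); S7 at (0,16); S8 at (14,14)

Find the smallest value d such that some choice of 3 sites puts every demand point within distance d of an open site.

11

Open {W-α, W-β, W-δ}.
  Farthest demand point is S3 at distance 11 (to W-δ); all others are ≤ 11.
With {W-α, W-γ, W-δ} the worst case is 11.
With {W-β, W-γ, W-δ} the worst case is 11.
No size-3 selection achieves below 11.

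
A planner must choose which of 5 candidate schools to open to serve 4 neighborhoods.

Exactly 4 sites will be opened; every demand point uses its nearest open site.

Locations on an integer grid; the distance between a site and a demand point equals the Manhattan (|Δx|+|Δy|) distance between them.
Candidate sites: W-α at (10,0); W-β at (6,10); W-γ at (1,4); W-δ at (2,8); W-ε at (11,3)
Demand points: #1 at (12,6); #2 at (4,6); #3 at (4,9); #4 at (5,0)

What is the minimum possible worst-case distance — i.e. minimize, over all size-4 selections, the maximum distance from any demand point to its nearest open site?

5

Open {W-α, W-β, W-γ, W-ε}.
  Farthest demand point is #2 at distance 5 (to W-γ); all others are ≤ 5.
With {W-α, W-β, W-δ, W-ε} the worst case is 5.
With {W-α, W-γ, W-δ, W-ε} the worst case is 5.
No size-4 selection achieves below 5.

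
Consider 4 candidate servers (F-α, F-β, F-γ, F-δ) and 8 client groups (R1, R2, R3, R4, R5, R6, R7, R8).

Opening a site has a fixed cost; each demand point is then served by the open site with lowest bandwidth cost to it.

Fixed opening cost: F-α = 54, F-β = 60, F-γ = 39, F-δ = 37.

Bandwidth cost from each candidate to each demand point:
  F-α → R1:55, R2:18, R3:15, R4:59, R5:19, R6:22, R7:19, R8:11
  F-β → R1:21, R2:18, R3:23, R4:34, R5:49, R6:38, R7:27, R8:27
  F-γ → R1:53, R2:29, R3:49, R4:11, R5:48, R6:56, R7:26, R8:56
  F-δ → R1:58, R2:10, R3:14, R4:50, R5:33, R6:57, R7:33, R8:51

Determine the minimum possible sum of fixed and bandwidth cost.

261

Open {F-α, F-γ}: assign each demand point to its cheapest open site.
  R1→F-γ 53, R2→F-α 18, R3→F-α 15, R4→F-γ 11, R5→F-α 19, R6→F-α 22, R7→F-α 19, R8→F-α 11
  bandwidth cost 168, fixed 93 → total 261.
Compare {F-α}: bandwidth cost 218 + fixed 54 = 272.
Compare {F-α, F-β}: bandwidth cost 159 + fixed 114 = 273.
Compare {F-α, F-β, F-γ}: bandwidth cost 136 + fixed 153 = 289.
All other subsets cost ≥ 272. Minimum total cost: 261.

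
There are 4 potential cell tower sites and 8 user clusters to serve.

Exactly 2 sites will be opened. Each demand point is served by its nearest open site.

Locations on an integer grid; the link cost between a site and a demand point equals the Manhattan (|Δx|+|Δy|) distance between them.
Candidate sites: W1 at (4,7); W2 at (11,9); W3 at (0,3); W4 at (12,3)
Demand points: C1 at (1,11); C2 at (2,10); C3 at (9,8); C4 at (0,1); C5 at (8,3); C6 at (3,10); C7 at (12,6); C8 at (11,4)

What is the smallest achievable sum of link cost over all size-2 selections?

41

Open {W1, W4}.
  C1→W1 7, C2→W1 5, C3→W1 6, C4→W1 10, C5→W4 4, C6→W1 4, C7→W4 3, C8→W4 2  ⇒ total 41.
Compare {W1, W2}: total 46.
Compare {W3, W4}: total 47.
No size-2 selection does better; minimum is 41.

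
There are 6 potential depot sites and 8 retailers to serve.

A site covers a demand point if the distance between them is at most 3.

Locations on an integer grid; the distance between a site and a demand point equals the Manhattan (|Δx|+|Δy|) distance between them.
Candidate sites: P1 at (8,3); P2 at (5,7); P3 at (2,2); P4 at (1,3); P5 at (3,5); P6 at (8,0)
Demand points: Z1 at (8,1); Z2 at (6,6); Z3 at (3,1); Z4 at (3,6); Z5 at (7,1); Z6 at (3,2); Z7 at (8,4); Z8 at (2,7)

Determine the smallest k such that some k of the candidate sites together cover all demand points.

Coverage sets (demand points within 3 of each site):
  P1: {Z1, Z5, Z7}
  P2: {Z2, Z4, Z8}
  P3: {Z3, Z6}
  P4: {Z6}
  P5: {Z4, Z6, Z8}
  P6: {Z1, Z5}
No 2 sites suffice: every size-2 union leaves at least one demand point uncovered.
But {P1, P2, P3} covers everything, so the minimum is 3.

3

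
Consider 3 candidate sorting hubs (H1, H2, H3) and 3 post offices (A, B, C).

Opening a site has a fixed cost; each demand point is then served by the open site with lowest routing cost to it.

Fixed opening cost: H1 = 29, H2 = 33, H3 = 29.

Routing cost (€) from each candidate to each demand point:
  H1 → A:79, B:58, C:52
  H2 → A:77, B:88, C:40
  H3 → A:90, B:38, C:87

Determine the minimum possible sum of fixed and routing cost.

Open {H2, H3}: assign each demand point to its cheapest open site.
  A→H2 77, B→H3 38, C→H2 40
  routing cost 155, fixed 62 → total 217.
Compare {H1}: routing cost 189 + fixed 29 = 218.
Compare {H1, H3}: routing cost 169 + fixed 58 = 227.
Compare {H1, H2}: routing cost 175 + fixed 62 = 237.
All other subsets cost ≥ 218. Minimum total cost: 217.

217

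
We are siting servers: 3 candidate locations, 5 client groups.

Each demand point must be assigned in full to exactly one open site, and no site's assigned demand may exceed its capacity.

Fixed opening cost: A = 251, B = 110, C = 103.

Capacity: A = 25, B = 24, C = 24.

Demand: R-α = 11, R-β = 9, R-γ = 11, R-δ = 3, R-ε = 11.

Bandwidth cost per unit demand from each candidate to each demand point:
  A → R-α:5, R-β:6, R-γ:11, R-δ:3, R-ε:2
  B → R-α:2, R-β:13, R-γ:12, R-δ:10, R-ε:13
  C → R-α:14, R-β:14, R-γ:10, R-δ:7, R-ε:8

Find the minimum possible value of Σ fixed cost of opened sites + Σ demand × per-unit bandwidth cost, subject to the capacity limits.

580

Open {B, C}; cheapest assignment that respects the capacities:
  B (cap 24, load 23): R-α, R-β, R-δ — cost 11×2 + 9×13 + 3×10 = 169
  C (cap 24, load 22): R-γ, R-ε — cost 11×10 + 11×8 = 198
  Shipping 367, fixed 213 → total 580.
  Any other capacity-feasible assignment to {B, C} ships for at least 367.
Compare {A, B}: its best feasible assignment gives total 600.
Compare {A, C}: its best feasible assignment gives total 670.
Every other set of open sites that can feasibly serve all demand totals ≥ 600 even under its best assignment. Minimum: 580.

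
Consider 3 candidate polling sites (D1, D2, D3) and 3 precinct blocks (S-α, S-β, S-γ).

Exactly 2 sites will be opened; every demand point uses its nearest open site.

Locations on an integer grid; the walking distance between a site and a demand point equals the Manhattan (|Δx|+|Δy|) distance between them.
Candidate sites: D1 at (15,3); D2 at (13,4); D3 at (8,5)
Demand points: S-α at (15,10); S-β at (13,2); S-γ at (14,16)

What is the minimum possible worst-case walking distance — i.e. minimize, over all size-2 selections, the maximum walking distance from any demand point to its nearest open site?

13

Open {D1, D2}.
  Farthest demand point is S-γ at walking distance 13 (to D2); all others are ≤ 13.
With {D2, D3} the worst case is 13.
With {D1, D3} the worst case is 14.
No size-2 selection achieves below 13.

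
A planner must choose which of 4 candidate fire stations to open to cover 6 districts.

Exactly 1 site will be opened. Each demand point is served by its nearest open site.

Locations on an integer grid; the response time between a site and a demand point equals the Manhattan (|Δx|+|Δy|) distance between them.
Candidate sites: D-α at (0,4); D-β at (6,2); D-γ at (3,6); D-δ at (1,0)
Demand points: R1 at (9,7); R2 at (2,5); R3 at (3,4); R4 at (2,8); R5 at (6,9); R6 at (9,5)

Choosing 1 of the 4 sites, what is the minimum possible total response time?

Open {D-γ}.
  R1→D-γ 7, R2→D-γ 2, R3→D-γ 2, R4→D-γ 3, R5→D-γ 6, R6→D-γ 7  ⇒ total 27.
Compare {D-β}: total 43.
Compare {D-α}: total 45.
No size-1 selection does better; minimum is 27.

27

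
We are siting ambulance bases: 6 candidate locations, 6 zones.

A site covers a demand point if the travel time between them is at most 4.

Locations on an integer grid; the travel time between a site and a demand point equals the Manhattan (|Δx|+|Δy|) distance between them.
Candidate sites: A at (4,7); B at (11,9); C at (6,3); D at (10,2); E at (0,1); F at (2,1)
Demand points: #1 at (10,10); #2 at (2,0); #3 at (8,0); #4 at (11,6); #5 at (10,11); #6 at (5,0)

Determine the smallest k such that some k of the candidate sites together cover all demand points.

Coverage sets (demand points within 4 of each site):
  A: {}
  B: {#1, #4, #5}
  C: {#6}
  D: {#3}
  E: {#2}
  F: {#2, #6}
No 2 sites suffice: every size-2 union leaves at least one demand point uncovered.
But {B, D, F} covers everything, so the minimum is 3.

3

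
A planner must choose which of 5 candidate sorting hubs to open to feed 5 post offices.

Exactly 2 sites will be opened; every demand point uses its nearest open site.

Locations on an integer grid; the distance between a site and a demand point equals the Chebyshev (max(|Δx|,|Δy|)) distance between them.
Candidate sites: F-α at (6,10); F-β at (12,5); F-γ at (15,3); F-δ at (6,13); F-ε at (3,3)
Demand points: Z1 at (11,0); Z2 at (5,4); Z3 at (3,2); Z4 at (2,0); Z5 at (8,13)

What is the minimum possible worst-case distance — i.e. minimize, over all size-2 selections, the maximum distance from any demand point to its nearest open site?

8

Open {F-α, F-ε}.
  Farthest demand point is Z1 at distance 8 (to F-ε); all others are ≤ 8.
With {F-β, F-ε} the worst case is 8.
With {F-δ, F-ε} the worst case is 8.
No size-2 selection achieves below 8.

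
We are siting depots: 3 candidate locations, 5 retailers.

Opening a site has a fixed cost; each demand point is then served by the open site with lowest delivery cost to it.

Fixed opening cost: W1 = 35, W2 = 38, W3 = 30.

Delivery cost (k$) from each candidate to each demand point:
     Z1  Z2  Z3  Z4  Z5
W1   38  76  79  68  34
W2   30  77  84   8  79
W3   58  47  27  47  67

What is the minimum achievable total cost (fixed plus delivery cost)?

247

Open {W2, W3}: assign each demand point to its cheapest open site.
  Z1→W2 30, Z2→W3 47, Z3→W3 27, Z4→W2 8, Z5→W3 67
  delivery cost 179, fixed 68 → total 247.
Compare {W1, W2, W3}: delivery cost 146 + fixed 103 = 249.
Compare {W1, W3}: delivery cost 193 + fixed 65 = 258.
Compare {W3}: delivery cost 246 + fixed 30 = 276.
All other subsets cost ≥ 249. Minimum total cost: 247.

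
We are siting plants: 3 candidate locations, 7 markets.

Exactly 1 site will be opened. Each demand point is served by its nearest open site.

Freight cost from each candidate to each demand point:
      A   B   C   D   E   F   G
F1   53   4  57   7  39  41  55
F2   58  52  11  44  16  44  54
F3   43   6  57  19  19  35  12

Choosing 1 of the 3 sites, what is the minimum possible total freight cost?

Open {F3}.
  A→F3 43, B→F3 6, C→F3 57, D→F3 19, E→F3 19, F→F3 35, G→F3 12  ⇒ total 191.
Compare {F1}: total 256.
Compare {F2}: total 279.

191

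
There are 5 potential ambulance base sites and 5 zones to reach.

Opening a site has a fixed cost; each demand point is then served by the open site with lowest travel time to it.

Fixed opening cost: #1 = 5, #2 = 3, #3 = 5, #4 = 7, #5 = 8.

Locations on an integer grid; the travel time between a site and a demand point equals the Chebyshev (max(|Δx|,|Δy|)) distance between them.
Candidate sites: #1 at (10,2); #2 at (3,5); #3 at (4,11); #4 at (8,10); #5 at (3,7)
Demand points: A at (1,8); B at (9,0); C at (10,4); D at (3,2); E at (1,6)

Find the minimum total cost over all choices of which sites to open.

Open {#1, #2}: assign each demand point to its cheapest open site.
  A→#2 3, B→#1 2, C→#1 2, D→#2 3, E→#2 2
  travel time 12, fixed 8 → total 20.
Compare {#2}: travel time 21 + fixed 3 = 24.
Compare {#1, #2, #3}: travel time 12 + fixed 13 = 25.
Compare {#1, #5}: travel time 13 + fixed 13 = 26.
All other subsets cost ≥ 24. Minimum total cost: 20.

20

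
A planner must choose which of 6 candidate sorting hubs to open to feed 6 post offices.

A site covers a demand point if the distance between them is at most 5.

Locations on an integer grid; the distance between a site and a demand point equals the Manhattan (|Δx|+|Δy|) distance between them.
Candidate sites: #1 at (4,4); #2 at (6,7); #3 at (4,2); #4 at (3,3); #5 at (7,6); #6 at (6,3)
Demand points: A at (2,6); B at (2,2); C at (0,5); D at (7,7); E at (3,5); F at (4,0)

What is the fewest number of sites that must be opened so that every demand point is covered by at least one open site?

2

Coverage sets (demand points within 5 of each site):
  #1: {A, B, C, E, F}
  #2: {A, D, E}
  #3: {B, E, F}
  #4: {A, B, C, E, F}
  #5: {A, D, E}
  #6: {B, D, E, F}
No single site covers all 6 demand points.
But {#1, #2} covers everything, so the minimum is 2.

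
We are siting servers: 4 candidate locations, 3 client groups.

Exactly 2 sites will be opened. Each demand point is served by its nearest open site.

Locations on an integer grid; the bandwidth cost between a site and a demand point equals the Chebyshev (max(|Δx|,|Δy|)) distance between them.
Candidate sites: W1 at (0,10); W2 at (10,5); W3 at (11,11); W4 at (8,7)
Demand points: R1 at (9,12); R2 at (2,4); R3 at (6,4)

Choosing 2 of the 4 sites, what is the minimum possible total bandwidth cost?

11

Open {W3, W4}.
  R1→W3 2, R2→W4 6, R3→W4 3  ⇒ total 11.
Compare {W1, W3}: total 14.
Compare {W1, W4}: total 14.
No size-2 selection does better; minimum is 11.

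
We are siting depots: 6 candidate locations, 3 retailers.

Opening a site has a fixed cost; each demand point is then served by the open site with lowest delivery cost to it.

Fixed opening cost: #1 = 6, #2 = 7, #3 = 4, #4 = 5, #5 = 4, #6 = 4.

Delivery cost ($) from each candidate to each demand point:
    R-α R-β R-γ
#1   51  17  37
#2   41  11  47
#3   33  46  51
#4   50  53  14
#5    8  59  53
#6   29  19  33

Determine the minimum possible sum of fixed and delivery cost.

49

Open {#2, #4, #5}: assign each demand point to its cheapest open site.
  R-α→#5 8, R-β→#2 11, R-γ→#4 14
  delivery cost 33, fixed 16 → total 49.
Compare {#2, #3, #4, #5}: delivery cost 33 + fixed 20 = 53.
Compare {#2, #4, #5, #6}: delivery cost 33 + fixed 20 = 53.
Compare {#1, #4, #5}: delivery cost 39 + fixed 15 = 54.
All other subsets cost ≥ 53. Minimum total cost: 49.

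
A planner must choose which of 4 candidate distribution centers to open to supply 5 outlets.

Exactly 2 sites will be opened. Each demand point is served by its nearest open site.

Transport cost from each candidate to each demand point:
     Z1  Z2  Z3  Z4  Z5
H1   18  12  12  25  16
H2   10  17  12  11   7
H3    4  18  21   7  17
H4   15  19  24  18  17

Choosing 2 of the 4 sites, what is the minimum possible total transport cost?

Open {H2, H3}.
  Z1→H3 4, Z2→H2 17, Z3→H2 12, Z4→H3 7, Z5→H2 7  ⇒ total 47.
Compare {H1, H3}: total 51.
Compare {H1, H2}: total 52.
No size-2 selection does better; minimum is 47.

47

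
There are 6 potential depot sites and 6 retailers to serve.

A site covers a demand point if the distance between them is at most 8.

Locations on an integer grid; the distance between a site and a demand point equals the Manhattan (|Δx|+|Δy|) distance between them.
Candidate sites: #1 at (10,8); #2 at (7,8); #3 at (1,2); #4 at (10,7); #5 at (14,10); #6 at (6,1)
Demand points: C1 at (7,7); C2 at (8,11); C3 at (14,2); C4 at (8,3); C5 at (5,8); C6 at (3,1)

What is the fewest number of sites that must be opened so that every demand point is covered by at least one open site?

2

Coverage sets (demand points within 8 of each site):
  #1: {C1, C2, C4, C5}
  #2: {C1, C2, C4, C5}
  #3: {C4, C6}
  #4: {C1, C2, C4, C5}
  #5: {C2, C3}
  #6: {C1, C4, C5, C6}
No single site covers all 6 demand points.
But {#5, #6} covers everything, so the minimum is 2.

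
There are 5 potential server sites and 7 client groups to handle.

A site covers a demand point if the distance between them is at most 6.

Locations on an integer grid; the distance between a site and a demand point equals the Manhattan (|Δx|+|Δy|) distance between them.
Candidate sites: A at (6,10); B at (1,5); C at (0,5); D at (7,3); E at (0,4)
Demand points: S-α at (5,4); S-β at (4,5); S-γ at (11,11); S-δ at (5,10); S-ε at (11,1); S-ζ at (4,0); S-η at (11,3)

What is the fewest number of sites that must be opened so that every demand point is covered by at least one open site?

Coverage sets (demand points within 6 of each site):
  A: {S-γ, S-δ}
  B: {S-α, S-β}
  C: {S-α, S-β}
  D: {S-α, S-β, S-ε, S-ζ, S-η}
  E: {S-α, S-β}
No single site covers all 7 demand points.
But {A, D} covers everything, so the minimum is 2.

2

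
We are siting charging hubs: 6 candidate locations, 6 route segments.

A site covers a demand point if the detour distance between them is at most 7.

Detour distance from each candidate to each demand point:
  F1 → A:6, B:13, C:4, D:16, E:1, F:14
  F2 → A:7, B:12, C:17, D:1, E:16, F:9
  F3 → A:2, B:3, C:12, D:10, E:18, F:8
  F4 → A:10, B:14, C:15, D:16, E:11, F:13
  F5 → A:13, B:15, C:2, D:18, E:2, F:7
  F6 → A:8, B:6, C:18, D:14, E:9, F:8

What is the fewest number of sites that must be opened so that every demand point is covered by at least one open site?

3

Coverage sets (demand points within 7 of each site):
  F1: {A, C, E}
  F2: {A, D}
  F3: {A, B}
  F4: {}
  F5: {C, E, F}
  F6: {B}
No 2 sites suffice: every size-2 union leaves at least one demand point uncovered.
But {F2, F3, F5} covers everything, so the minimum is 3.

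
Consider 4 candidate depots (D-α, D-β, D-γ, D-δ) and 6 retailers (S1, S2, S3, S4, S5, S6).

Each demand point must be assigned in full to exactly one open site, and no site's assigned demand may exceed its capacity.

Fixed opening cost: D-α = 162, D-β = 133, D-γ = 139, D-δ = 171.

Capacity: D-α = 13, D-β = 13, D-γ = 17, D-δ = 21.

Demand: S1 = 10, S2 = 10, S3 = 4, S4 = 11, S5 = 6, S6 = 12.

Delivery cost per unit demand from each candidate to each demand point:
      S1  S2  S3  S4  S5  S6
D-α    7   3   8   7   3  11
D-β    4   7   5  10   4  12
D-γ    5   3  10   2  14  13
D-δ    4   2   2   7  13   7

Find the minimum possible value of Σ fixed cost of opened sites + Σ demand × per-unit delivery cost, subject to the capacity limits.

863

Open {D-α, D-β, D-γ, D-δ}; cheapest assignment that respects the capacities:
  D-α (cap 13, load 12): S6 — cost 12×11 = 132
  D-β (cap 13, load 10): S3, S5 — cost 4×5 + 6×4 = 44
  D-γ (cap 17, load 11): S4 — cost 11×2 = 22
  D-δ (cap 21, load 20): S1, S2 — cost 10×4 + 10×2 = 60
  Shipping 258, fixed 605 → total 863.
  Any other capacity-feasible assignment to {D-α, D-β, D-γ, D-δ} ships for at least 258.
Total demand is 53 and no other set of sites has combined capacity ≥ 53, so {D-α, D-β, D-γ, D-δ} is the only feasible choice of open sites. Minimum: 863.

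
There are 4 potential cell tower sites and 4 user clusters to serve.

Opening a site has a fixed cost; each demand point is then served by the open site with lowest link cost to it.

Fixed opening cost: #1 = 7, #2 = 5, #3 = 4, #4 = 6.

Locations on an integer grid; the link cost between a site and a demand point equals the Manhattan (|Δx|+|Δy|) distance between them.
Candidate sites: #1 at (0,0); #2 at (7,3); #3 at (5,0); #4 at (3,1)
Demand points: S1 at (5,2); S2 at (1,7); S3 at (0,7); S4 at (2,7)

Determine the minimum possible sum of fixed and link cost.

Open {#4}: assign each demand point to its cheapest open site.
  S1→#4 3, S2→#4 8, S3→#4 9, S4→#4 7
  link cost 27, fixed 6 → total 33.
Compare {#3, #4}: link cost 26 + fixed 10 = 36.
Compare {#1, #3}: link cost 26 + fixed 11 = 37.
Compare {#1}: link cost 31 + fixed 7 = 38.
All other subsets cost ≥ 36. Minimum total cost: 33.

33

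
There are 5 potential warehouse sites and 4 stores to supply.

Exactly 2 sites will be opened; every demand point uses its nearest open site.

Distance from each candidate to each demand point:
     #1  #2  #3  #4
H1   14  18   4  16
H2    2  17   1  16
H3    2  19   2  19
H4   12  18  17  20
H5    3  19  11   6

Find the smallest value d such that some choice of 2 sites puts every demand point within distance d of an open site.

17

Open {H1, H2}.
  Farthest demand point is #2 at distance 17 (to H2); all others are ≤ 17.
With {H2, H3} the worst case is 17.
With {H2, H4} the worst case is 17.
No size-2 selection achieves below 17.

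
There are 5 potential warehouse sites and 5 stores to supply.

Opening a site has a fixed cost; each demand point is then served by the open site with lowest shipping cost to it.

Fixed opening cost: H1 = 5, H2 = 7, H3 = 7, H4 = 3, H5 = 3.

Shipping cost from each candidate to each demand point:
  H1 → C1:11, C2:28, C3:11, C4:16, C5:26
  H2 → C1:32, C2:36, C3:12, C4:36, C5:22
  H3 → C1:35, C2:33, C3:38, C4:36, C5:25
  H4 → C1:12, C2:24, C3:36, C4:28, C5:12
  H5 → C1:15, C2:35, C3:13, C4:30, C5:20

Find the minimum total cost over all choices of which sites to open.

82

Open {H1, H4}: assign each demand point to its cheapest open site.
  C1→H1 11, C2→H4 24, C3→H1 11, C4→H1 16, C5→H4 12
  shipping cost 74, fixed 8 → total 82.
Compare {H1, H4, H5}: shipping cost 74 + fixed 11 = 85.
Compare {H1, H2, H4}: shipping cost 74 + fixed 15 = 89.
Compare {H1, H3, H4}: shipping cost 74 + fixed 15 = 89.
All other subsets cost ≥ 85. Minimum total cost: 82.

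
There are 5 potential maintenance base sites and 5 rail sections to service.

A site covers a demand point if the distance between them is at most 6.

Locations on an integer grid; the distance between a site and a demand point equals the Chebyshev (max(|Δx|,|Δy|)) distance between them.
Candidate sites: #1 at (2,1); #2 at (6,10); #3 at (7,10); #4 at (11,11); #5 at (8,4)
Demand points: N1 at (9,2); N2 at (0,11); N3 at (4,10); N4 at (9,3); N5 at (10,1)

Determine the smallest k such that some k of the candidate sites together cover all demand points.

2

Coverage sets (demand points within 6 of each site):
  #1: {}
  #2: {N2, N3}
  #3: {N3}
  #4: {}
  #5: {N1, N3, N4, N5}
No single site covers all 5 demand points.
But {#2, #5} covers everything, so the minimum is 2.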